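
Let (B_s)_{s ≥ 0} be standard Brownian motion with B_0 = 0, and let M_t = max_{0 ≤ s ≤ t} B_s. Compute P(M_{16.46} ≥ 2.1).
P(M_{16.46} ≥ 2.1) = 2·P(B_{16.46} ≥ 2.1) = 2(1 − Φ(2.1/√16.46)) ≈ 0.6047

By the reflection principle for Brownian motion, P(M_t ≥ a) = 2 · P(B_t ≥ a) for a ≥ 0. Since B_t ~ N(0, t), P(B_t ≥ 2.1) = 1 − Φ(2.1/√t) = 1 − Φ(2.1/√16.46) = 1 − Φ(0.5176). So
  P(M_{16.46} ≥ 2.1) = 2(1 − Φ(0.5176)) ≈ 0.6047.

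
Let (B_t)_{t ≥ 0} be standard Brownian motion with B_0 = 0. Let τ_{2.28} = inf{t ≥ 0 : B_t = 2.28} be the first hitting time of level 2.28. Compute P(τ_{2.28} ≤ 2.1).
P(τ_{2.28} ≤ 2.1) = 2(1 − Φ(2.28/√2.1)) = 2(1 − Φ(1.5733)) ≈ 0.1156

By the reflection principle for standard BM, P(τ_b ≤ t) = 2 · P(B_t ≥ b). Since B_t ~ N(0, t), P(B_t ≥ 2.28) = 1 − Φ(2.28/√t) = 1 − Φ(2.28/√2.1) = 1 − Φ(1.5733) ≈ 0.05782. Doubling: P(τ_{2.28} ≤ 2.1) ≈ 2 · 0.05782 = 0.11564 ≈ 0.1156.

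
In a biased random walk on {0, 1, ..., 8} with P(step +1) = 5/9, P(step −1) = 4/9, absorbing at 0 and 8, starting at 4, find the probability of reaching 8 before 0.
P(hit 8 before 0) = (1 − (4/5)^4) / (1 − (4/5)^8) = 625/881

Let u_k denote P(reach 8 before 0 | start at k). Boundary: u_0 = 0, u_8 = 1. Recurrence: u_k = 5/9·u_{k+1} + 4/9·u_{k-1} for 1 ≤ k ≤ 7. Try u_k = A + B·r^k with r = q/p = (4/9)/(5/9) = 4/5. Substitution satisfies the recurrence; boundary conditions give:
  u_k = (1 − r^k) / (1 − r^N) = (1 − (4/5)^4) / (1 − (4/5)^8) = 625/881.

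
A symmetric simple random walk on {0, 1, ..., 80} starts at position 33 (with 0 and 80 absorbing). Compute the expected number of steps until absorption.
E[τ | X_0 = 33] = 1551

Let v_k = E[τ | X_0 = k]. Boundary: v_0 = v_80 = 0. Recurrence: v_k = 1 + (v_{k-1} + v_{k+1})/2 for 1 ≤ k ≤ 79. The particular solution to v_k − (v_{k-1} + v_{k+1})/2 = 1 is v_k = −k^2. Adding homogeneous solution A + B k and matching boundaries gives v_k = k (80 − k). Substituting k = 33: v_33 = 33 · 47 = 1551.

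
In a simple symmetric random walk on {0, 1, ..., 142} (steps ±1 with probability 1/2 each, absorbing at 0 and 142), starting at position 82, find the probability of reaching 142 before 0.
P(hit 142 before 0) = 82/142 = 41/71

Let u_k = P(hit 142 before 0 | start at k). Then u_0 = 0, u_142 = 1, and u_k = u_{k-1}/2 + u_{k+1}/2 for 1 ≤ k ≤ 141. This harmonic recurrence is solved by u_k = k/142, giving u_82 = 82/142 = 41/71.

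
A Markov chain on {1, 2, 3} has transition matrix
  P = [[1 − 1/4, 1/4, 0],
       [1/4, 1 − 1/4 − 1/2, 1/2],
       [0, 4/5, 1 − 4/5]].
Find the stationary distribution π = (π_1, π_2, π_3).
π = (8/21, 8/21, 5/21)

This is a birth-death chain on three states, which satisfies detailed balance: π_1 · P_{12} = π_2 · P_{21} and π_2 · P_{23} = π_3 · P_{32}.
From π_1 · 1/4 = π_2 · 1/4: π_2/π_1 = (1/4)/(1/4) = 1.
From π_2 · 1/2 = π_3 · 4/5: π_3/π_2 = (1/2)/(4/5) = 5/8.
Take π_1 proportional to 1; then unnormalized π = (1, 1, 5/8). Normalize by dividing by the sum 21/8:
  π = (8/21, 8/21, 5/21).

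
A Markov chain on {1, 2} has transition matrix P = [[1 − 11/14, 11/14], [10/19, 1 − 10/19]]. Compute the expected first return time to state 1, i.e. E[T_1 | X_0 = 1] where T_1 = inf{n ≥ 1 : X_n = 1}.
E[T_1 | X_0 = 1] = 1/π_1 = 349/140

For an irreducible recurrent Markov chain with stationary distribution π, E[T_i | X_0 = i] = 1/π_i (Kac's formula). Here π_1 = (10/19)/(11/14 + 10/19) = (10/19)/(349/266) = 140/349, so E[T_1 | X_0 = 1] = 1/π_1 = (11/14 + 10/19)/(10/19) = (349/266)/(10/19) = 349/140.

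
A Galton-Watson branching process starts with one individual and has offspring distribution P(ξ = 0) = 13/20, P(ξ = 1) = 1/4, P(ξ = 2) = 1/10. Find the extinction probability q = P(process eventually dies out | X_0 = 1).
q = 1

Mean offspring μ = 0·13/20 + 1·1/4 + 2·1/10 = 9/20 ≤ 1. For μ ≤ 1 with offspring not concentrated at 1, the Galton-Watson process goes extinct almost surely, so q = 1.
(Algebraic check: The pgf is f(s) = 13/20 + 1/4·s + 1/10·s². The extinction probability q is the smallest fixed point of f in [0, 1]. Setting s = f(s):
  1/10·s² + (1/4 − 1)·s + 13/20 = 0
  1/10·s² − (13/20 + 1/10)·s + 13/20 = 0
which factors as (s − 1)·(1/10·s − 13/20) = 0, giving roots s = 1 and s = (13/20)/(1/10) = 13/2. Since 13/2 ≥ 1, the smallest root in [0, 1] is s = 1.)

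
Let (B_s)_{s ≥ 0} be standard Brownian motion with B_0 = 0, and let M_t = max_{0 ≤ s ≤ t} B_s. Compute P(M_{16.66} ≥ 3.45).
P(M_{16.66} ≥ 3.45) = 2·P(B_{16.66} ≥ 3.45) = 2(1 − Φ(3.45/√16.66)) ≈ 0.3980

By the reflection principle for Brownian motion, P(M_t ≥ a) = 2 · P(B_t ≥ a) for a ≥ 0. Since B_t ~ N(0, t), P(B_t ≥ 3.45) = 1 − Φ(3.45/√t) = 1 − Φ(3.45/√16.66) = 1 − Φ(0.8452). So
  P(M_{16.66} ≥ 3.45) = 2(1 − Φ(0.8452)) ≈ 0.3980.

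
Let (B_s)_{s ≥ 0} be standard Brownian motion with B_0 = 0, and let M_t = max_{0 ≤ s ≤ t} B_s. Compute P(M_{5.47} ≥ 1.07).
P(M_{5.47} ≥ 1.07) = 2·P(B_{5.47} ≥ 1.07) = 2(1 − Φ(1.07/√5.47)) ≈ 0.6473

By the reflection principle for Brownian motion, P(M_t ≥ a) = 2 · P(B_t ≥ a) for a ≥ 0. Since B_t ~ N(0, t), P(B_t ≥ 1.07) = 1 − Φ(1.07/√t) = 1 − Φ(1.07/√5.47) = 1 − Φ(0.4575). So
  P(M_{5.47} ≥ 1.07) = 2(1 − Φ(0.4575)) ≈ 0.6473.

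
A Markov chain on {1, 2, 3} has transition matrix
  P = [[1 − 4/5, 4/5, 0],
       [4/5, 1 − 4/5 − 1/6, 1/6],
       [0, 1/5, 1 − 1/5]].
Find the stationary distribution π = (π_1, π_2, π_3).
π = (6/17, 6/17, 5/17)

This is a birth-death chain on three states, which satisfies detailed balance: π_1 · P_{12} = π_2 · P_{21} and π_2 · P_{23} = π_3 · P_{32}.
From π_1 · 4/5 = π_2 · 4/5: π_2/π_1 = (4/5)/(4/5) = 1.
From π_2 · 1/6 = π_3 · 1/5: π_3/π_2 = (1/6)/(1/5) = 5/6.
Take π_1 proportional to 1; then unnormalized π = (1, 1, 5/6). Normalize by dividing by the sum 17/6:
  π = (6/17, 6/17, 5/17).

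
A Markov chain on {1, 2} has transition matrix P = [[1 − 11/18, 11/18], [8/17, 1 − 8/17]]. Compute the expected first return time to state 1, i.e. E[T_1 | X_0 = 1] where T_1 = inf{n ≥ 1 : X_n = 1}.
E[T_1 | X_0 = 1] = 1/π_1 = 331/144

For an irreducible recurrent Markov chain with stationary distribution π, E[T_i | X_0 = i] = 1/π_i (Kac's formula). Here π_1 = (8/17)/(11/18 + 8/17) = (8/17)/(331/306) = 144/331, so E[T_1 | X_0 = 1] = 1/π_1 = (11/18 + 8/17)/(8/17) = (331/306)/(8/17) = 331/144.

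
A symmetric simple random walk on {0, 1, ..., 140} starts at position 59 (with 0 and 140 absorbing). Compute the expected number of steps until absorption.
E[τ | X_0 = 59] = 4779

Let v_k = E[τ | X_0 = k]. Boundary: v_0 = v_140 = 0. Recurrence: v_k = 1 + (v_{k-1} + v_{k+1})/2 for 1 ≤ k ≤ 139. The particular solution to v_k − (v_{k-1} + v_{k+1})/2 = 1 is v_k = −k^2. Adding homogeneous solution A + B k and matching boundaries gives v_k = k (140 − k). Substituting k = 59: v_59 = 59 · 81 = 4779.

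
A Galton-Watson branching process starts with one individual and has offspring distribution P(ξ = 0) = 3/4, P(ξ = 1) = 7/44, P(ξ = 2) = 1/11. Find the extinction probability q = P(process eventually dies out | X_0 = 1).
q = 1

Mean offspring μ = 0·3/4 + 1·7/44 + 2·1/11 = 15/44 ≤ 1. For μ ≤ 1 with offspring not concentrated at 1, the Galton-Watson process goes extinct almost surely, so q = 1.
(Algebraic check: The pgf is f(s) = 3/4 + 7/44·s + 1/11·s². The extinction probability q is the smallest fixed point of f in [0, 1]. Setting s = f(s):
  1/11·s² + (7/44 − 1)·s + 3/4 = 0
  1/11·s² − (3/4 + 1/11)·s + 3/4 = 0
which factors as (s − 1)·(1/11·s − 3/4) = 0, giving roots s = 1 and s = (3/4)/(1/11) = 33/4. Since 33/4 ≥ 1, the smallest root in [0, 1] is s = 1.)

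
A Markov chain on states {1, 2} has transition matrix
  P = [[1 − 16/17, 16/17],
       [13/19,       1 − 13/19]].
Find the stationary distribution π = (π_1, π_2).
π_1 = 221/525, π_2 = 304/525

Solve πP = π with π_1 + π_2 = 1. From πP = π: π_1 · (1 − 16/17) + π_2 · 13/19 = π_1 ⇒ π_2 · 13/19 = π_1 · 16/17 ⇒ π_2/π_1 = (16/17)/(13/19) = 304/221. Together with π_1 + π_2 = 1:
  π_1 = (13/19)/(16/17 + 13/19) = (13/19)/(525/323) = 221/525,
  π_2 = (16/17)/(16/17 + 13/19) = (16/17)/(525/323) = 304/525.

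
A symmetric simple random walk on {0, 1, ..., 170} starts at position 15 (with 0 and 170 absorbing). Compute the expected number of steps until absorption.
E[τ | X_0 = 15] = 2325

Let v_k = E[τ | X_0 = k]. Boundary: v_0 = v_170 = 0. Recurrence: v_k = 1 + (v_{k-1} + v_{k+1})/2 for 1 ≤ k ≤ 169. The particular solution to v_k − (v_{k-1} + v_{k+1})/2 = 1 is v_k = −k^2. Adding homogeneous solution A + B k and matching boundaries gives v_k = k (170 − k). Substituting k = 15: v_15 = 15 · 155 = 2325.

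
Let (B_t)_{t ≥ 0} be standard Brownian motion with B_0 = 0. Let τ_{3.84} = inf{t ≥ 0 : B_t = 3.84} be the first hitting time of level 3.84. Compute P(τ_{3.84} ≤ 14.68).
P(τ_{3.84} ≤ 14.68) = 2(1 − Φ(3.84/√14.68)) = 2(1 − Φ(1.0022)) ≈ 0.3162

By the reflection principle for standard BM, P(τ_b ≤ t) = 2 · P(B_t ≥ b). Since B_t ~ N(0, t), P(B_t ≥ 3.84) = 1 − Φ(3.84/√t) = 1 − Φ(3.84/√14.68) = 1 − Φ(1.0022) ≈ 0.15812. Doubling: P(τ_{3.84} ≤ 14.68) ≈ 2 · 0.15812 = 0.31624 ≈ 0.3162.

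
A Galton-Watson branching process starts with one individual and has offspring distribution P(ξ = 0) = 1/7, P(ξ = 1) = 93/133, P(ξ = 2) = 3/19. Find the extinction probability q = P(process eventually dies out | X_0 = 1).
q = 19/21

The pgf is f(s) = 1/7 + 93/133·s + 3/19·s². The extinction probability q is the smallest fixed point of f in [0, 1]. Setting s = f(s):
  3/19·s² + (93/133 − 1)·s + 1/7 = 0
  3/19·s² − (1/7 + 3/19)·s + 1/7 = 0
which factors as (s − 1)·(3/19·s − 1/7) = 0, giving roots s = 1 and s = (1/7)/(3/19) = 19/21.
Mean offspring μ = 93/133 + 2·3/19 = 135/133 > 1 (supercritical), so q < 1. The extinction probability is the smaller root: q = (1/7)/(3/19) = 19/21.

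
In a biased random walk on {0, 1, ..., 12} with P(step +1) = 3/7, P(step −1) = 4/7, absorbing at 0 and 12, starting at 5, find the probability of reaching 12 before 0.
P(hit 12 before 0) = (1 − (4/3)^5) / (1 − (4/3)^12) = 1708047/16245775

Let u_k denote P(reach 12 before 0 | start at k). Boundary: u_0 = 0, u_12 = 1. Recurrence: u_k = 3/7·u_{k+1} + 4/7·u_{k-1} for 1 ≤ k ≤ 11. Try u_k = A + B·r^k with r = q/p = (4/7)/(3/7) = 4/3. Substitution satisfies the recurrence; boundary conditions give:
  u_k = (1 − r^k) / (1 − r^N) = (1 − (4/3)^5) / (1 − (4/3)^12) = 1708047/16245775.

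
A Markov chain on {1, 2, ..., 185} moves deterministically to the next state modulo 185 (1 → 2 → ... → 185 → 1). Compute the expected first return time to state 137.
E[T_137 | X_0 = 137] = 185

The chain cycles deterministically, so starting at state 137 it returns in exactly 185 steps. Equivalently, the stationary distribution is uniform π_j = 1/185 for every state j, so by Kac's formula E[T_137] = 1/π_137 = 185.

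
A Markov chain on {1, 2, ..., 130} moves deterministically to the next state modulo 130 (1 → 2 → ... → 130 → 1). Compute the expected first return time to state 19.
E[T_19 | X_0 = 19] = 130

The chain cycles deterministically, so starting at state 19 it returns in exactly 130 steps. Equivalently, the stationary distribution is uniform π_j = 1/130 for every state j, so by Kac's formula E[T_19] = 1/π_19 = 130.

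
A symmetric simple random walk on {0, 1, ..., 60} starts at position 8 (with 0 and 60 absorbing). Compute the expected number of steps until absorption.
E[τ | X_0 = 8] = 416

Let v_k = E[τ | X_0 = k]. Boundary: v_0 = v_60 = 0. Recurrence: v_k = 1 + (v_{k-1} + v_{k+1})/2 for 1 ≤ k ≤ 59. The particular solution to v_k − (v_{k-1} + v_{k+1})/2 = 1 is v_k = −k^2. Adding homogeneous solution A + B k and matching boundaries gives v_k = k (60 − k). Substituting k = 8: v_8 = 8 · 52 = 416.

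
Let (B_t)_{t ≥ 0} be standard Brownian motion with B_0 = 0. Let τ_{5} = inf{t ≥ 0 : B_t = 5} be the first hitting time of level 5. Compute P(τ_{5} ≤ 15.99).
P(τ_{5} ≤ 15.99) = 2(1 − Φ(5/√15.99)) = 2(1 − Φ(1.2504)) ≈ 0.2112

By the reflection principle for standard BM, P(τ_b ≤ t) = 2 · P(B_t ≥ b). Since B_t ~ N(0, t), P(B_t ≥ 5) = 1 − Φ(5/√t) = 1 − Φ(5/√15.99) = 1 − Φ(1.2504) ≈ 0.10558. Doubling: P(τ_{5} ≤ 15.99) ≈ 2 · 0.10558 = 0.21116 ≈ 0.2112.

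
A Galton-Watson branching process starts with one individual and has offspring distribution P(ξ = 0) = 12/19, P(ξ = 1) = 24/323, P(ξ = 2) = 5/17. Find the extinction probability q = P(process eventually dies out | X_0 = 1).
q = 1

Mean offspring μ = 0·12/19 + 1·24/323 + 2·5/17 = 214/323 ≤ 1. For μ ≤ 1 with offspring not concentrated at 1, the Galton-Watson process goes extinct almost surely, so q = 1.
(Algebraic check: The pgf is f(s) = 12/19 + 24/323·s + 5/17·s². The extinction probability q is the smallest fixed point of f in [0, 1]. Setting s = f(s):
  5/17·s² + (24/323 − 1)·s + 12/19 = 0
  5/17·s² − (12/19 + 5/17)·s + 12/19 = 0
which factors as (s − 1)·(5/17·s − 12/19) = 0, giving roots s = 1 and s = (12/19)/(5/17) = 204/95. Since 204/95 ≥ 1, the smallest root in [0, 1] is s = 1.)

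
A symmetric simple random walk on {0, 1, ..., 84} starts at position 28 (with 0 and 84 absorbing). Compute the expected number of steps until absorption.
E[τ | X_0 = 28] = 1568

Let v_k = E[τ | X_0 = k]. Boundary: v_0 = v_84 = 0. Recurrence: v_k = 1 + (v_{k-1} + v_{k+1})/2 for 1 ≤ k ≤ 83. The particular solution to v_k − (v_{k-1} + v_{k+1})/2 = 1 is v_k = −k^2. Adding homogeneous solution A + B k and matching boundaries gives v_k = k (84 − k). Substituting k = 28: v_28 = 28 · 56 = 1568.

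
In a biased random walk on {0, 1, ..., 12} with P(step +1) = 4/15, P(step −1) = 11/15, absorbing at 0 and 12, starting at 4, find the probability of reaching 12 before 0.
P(hit 12 before 0) = (1 − (11/4)^4) / (1 − (11/4)^12) = 65536/218172513

Let u_k denote P(reach 12 before 0 | start at k). Boundary: u_0 = 0, u_12 = 1. Recurrence: u_k = 4/15·u_{k+1} + 11/15·u_{k-1} for 1 ≤ k ≤ 11. Try u_k = A + B·r^k with r = q/p = (11/15)/(4/15) = 11/4. Substitution satisfies the recurrence; boundary conditions give:
  u_k = (1 − r^k) / (1 − r^N) = (1 − (11/4)^4) / (1 − (11/4)^12) = 65536/218172513.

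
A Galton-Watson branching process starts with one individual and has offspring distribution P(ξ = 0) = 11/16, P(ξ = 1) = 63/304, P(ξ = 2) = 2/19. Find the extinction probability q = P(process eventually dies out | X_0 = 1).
q = 1

Mean offspring μ = 0·11/16 + 1·63/304 + 2·2/19 = 127/304 ≤ 1. For μ ≤ 1 with offspring not concentrated at 1, the Galton-Watson process goes extinct almost surely, so q = 1.
(Algebraic check: The pgf is f(s) = 11/16 + 63/304·s + 2/19·s². The extinction probability q is the smallest fixed point of f in [0, 1]. Setting s = f(s):
  2/19·s² + (63/304 − 1)·s + 11/16 = 0
  2/19·s² − (11/16 + 2/19)·s + 11/16 = 0
which factors as (s − 1)·(2/19·s − 11/16) = 0, giving roots s = 1 and s = (11/16)/(2/19) = 209/32. Since 209/32 ≥ 1, the smallest root in [0, 1] is s = 1.)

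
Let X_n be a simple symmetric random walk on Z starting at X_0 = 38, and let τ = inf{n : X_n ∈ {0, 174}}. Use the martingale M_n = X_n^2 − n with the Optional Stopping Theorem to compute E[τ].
E[τ] = 5168

M_n = X_n^2 − n is a martingale (since E[X_{n+1}^2 | F_n] = X_n^2 + 1). By OST (τ has finite mean in a bounded region), E[M_τ] = E[M_0] = X_0^2 − 0 = 38^2 = 1444. Also E[M_τ] = E[X_τ^2] − E[τ]. The walk exits at 0 or 174, with P(hit 174 first) = 38/174, so E[X_τ^2] = 174^2 · 38/174 + 0 = 6612. Thus E[τ] = E[X_τ^2] − E[M_τ] = 6612 − 1444 = 5168 = 38(174 − 38) = 5168.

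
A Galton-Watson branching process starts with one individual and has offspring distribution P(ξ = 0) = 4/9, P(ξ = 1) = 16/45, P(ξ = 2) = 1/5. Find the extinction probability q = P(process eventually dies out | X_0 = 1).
q = 1

Mean offspring μ = 0·4/9 + 1·16/45 + 2·1/5 = 34/45 ≤ 1. For μ ≤ 1 with offspring not concentrated at 1, the Galton-Watson process goes extinct almost surely, so q = 1.
(Algebraic check: The pgf is f(s) = 4/9 + 16/45·s + 1/5·s². The extinction probability q is the smallest fixed point of f in [0, 1]. Setting s = f(s):
  1/5·s² + (16/45 − 1)·s + 4/9 = 0
  1/5·s² − (4/9 + 1/5)·s + 4/9 = 0
which factors as (s − 1)·(1/5·s − 4/9) = 0, giving roots s = 1 and s = (4/9)/(1/5) = 20/9. Since 20/9 ≥ 1, the smallest root in [0, 1] is s = 1.)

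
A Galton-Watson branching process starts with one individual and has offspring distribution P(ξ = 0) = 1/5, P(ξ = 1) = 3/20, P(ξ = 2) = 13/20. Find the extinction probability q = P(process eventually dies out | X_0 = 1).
q = 4/13

The pgf is f(s) = 1/5 + 3/20·s + 13/20·s². The extinction probability q is the smallest fixed point of f in [0, 1]. Setting s = f(s):
  13/20·s² + (3/20 − 1)·s + 1/5 = 0
  13/20·s² − (1/5 + 13/20)·s + 1/5 = 0
which factors as (s − 1)·(13/20·s − 1/5) = 0, giving roots s = 1 and s = (1/5)/(13/20) = 4/13.
Mean offspring μ = 3/20 + 2·13/20 = 29/20 > 1 (supercritical), so q < 1. The extinction probability is the smaller root: q = (1/5)/(13/20) = 4/13.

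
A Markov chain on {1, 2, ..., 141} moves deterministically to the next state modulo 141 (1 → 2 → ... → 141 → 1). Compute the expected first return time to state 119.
E[T_119 | X_0 = 119] = 141

The chain cycles deterministically, so starting at state 119 it returns in exactly 141 steps. Equivalently, the stationary distribution is uniform π_j = 1/141 for every state j, so by Kac's formula E[T_119] = 1/π_119 = 141.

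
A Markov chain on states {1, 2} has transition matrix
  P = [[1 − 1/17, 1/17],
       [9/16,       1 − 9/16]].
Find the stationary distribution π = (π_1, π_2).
π_1 = 153/169, π_2 = 16/169

Solve πP = π with π_1 + π_2 = 1. From πP = π: π_1 · (1 − 1/17) + π_2 · 9/16 = π_1 ⇒ π_2 · 9/16 = π_1 · 1/17 ⇒ π_2/π_1 = (1/17)/(9/16) = 16/153. Together with π_1 + π_2 = 1:
  π_1 = (9/16)/(1/17 + 9/16) = (9/16)/(169/272) = 153/169,
  π_2 = (1/17)/(1/17 + 9/16) = (1/17)/(169/272) = 16/169.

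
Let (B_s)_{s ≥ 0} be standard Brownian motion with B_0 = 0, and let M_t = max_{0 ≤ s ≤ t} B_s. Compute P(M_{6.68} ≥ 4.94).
P(M_{6.68} ≥ 4.94) = 2·P(B_{6.68} ≥ 4.94) = 2(1 − Φ(4.94/√6.68)) ≈ 0.0560

By the reflection principle for Brownian motion, P(M_t ≥ a) = 2 · P(B_t ≥ a) for a ≥ 0. Since B_t ~ N(0, t), P(B_t ≥ 4.94) = 1 − Φ(4.94/√t) = 1 − Φ(4.94/√6.68) = 1 − Φ(1.9113). So
  P(M_{6.68} ≥ 4.94) = 2(1 − Φ(1.9113)) ≈ 0.0560.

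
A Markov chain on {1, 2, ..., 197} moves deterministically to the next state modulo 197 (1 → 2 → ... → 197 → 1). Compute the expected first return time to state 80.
E[T_80 | X_0 = 80] = 197

The chain cycles deterministically, so starting at state 80 it returns in exactly 197 steps. Equivalently, the stationary distribution is uniform π_j = 1/197 for every state j, so by Kac's formula E[T_80] = 1/π_80 = 197.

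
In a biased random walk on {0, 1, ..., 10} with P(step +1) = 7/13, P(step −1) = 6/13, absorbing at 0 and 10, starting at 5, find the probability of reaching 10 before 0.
P(hit 10 before 0) = (1 − (6/7)^5) / (1 − (6/7)^10) = 16807/24583

Let u_k denote P(reach 10 before 0 | start at k). Boundary: u_0 = 0, u_10 = 1. Recurrence: u_k = 7/13·u_{k+1} + 6/13·u_{k-1} for 1 ≤ k ≤ 9. Try u_k = A + B·r^k with r = q/p = (6/13)/(7/13) = 6/7. Substitution satisfies the recurrence; boundary conditions give:
  u_k = (1 − r^k) / (1 − r^N) = (1 − (6/7)^5) / (1 − (6/7)^10) = 16807/24583.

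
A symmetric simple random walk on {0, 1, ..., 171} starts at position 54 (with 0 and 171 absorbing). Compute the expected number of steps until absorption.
E[τ | X_0 = 54] = 6318

Let v_k = E[τ | X_0 = k]. Boundary: v_0 = v_171 = 0. Recurrence: v_k = 1 + (v_{k-1} + v_{k+1})/2 for 1 ≤ k ≤ 170. The particular solution to v_k − (v_{k-1} + v_{k+1})/2 = 1 is v_k = −k^2. Adding homogeneous solution A + B k and matching boundaries gives v_k = k (171 − k). Substituting k = 54: v_54 = 54 · 117 = 6318.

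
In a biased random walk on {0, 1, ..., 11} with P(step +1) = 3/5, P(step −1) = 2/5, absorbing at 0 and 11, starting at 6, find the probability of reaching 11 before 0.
P(hit 11 before 0) = (1 − (2/3)^6) / (1 − (2/3)^11) = 161595/175099

Let u_k denote P(reach 11 before 0 | start at k). Boundary: u_0 = 0, u_11 = 1. Recurrence: u_k = 3/5·u_{k+1} + 2/5·u_{k-1} for 1 ≤ k ≤ 10. Try u_k = A + B·r^k with r = q/p = (2/5)/(3/5) = 2/3. Substitution satisfies the recurrence; boundary conditions give:
  u_k = (1 − r^k) / (1 − r^N) = (1 − (2/3)^6) / (1 − (2/3)^11) = 161595/175099.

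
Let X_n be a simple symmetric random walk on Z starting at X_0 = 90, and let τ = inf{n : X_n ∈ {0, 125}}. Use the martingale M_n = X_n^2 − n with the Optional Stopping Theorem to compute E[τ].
E[τ] = 3150

M_n = X_n^2 − n is a martingale (since E[X_{n+1}^2 | F_n] = X_n^2 + 1). By OST (τ has finite mean in a bounded region), E[M_τ] = E[M_0] = X_0^2 − 0 = 90^2 = 8100. Also E[M_τ] = E[X_τ^2] − E[τ]. The walk exits at 0 or 125, with P(hit 125 first) = 90/125, so E[X_τ^2] = 125^2 · 90/125 + 0 = 11250. Thus E[τ] = E[X_τ^2] − E[M_τ] = 11250 − 8100 = 3150 = 90(125 − 90) = 3150.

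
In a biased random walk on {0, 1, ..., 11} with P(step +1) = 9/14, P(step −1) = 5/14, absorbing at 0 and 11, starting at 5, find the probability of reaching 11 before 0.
P(hit 11 before 0) = (1 − (5/9)^5) / (1 − (5/9)^11) = 7430076621/7833057871

Let u_k denote P(reach 11 before 0 | start at k). Boundary: u_0 = 0, u_11 = 1. Recurrence: u_k = 9/14·u_{k+1} + 5/14·u_{k-1} for 1 ≤ k ≤ 10. Try u_k = A + B·r^k with r = q/p = (5/14)/(9/14) = 5/9. Substitution satisfies the recurrence; boundary conditions give:
  u_k = (1 − r^k) / (1 − r^N) = (1 − (5/9)^5) / (1 − (5/9)^11) = 7430076621/7833057871.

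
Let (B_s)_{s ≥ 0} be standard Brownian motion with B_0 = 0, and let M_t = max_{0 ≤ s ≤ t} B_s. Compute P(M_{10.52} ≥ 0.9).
P(M_{10.52} ≥ 0.9) = 2·P(B_{10.52} ≥ 0.9) = 2(1 − Φ(0.9/√10.52)) ≈ 0.7814

By the reflection principle for Brownian motion, P(M_t ≥ a) = 2 · P(B_t ≥ a) for a ≥ 0. Since B_t ~ N(0, t), P(B_t ≥ 0.9) = 1 − Φ(0.9/√t) = 1 − Φ(0.9/√10.52) = 1 − Φ(0.2775). So
  P(M_{10.52} ≥ 0.9) = 2(1 − Φ(0.2775)) ≈ 0.7814.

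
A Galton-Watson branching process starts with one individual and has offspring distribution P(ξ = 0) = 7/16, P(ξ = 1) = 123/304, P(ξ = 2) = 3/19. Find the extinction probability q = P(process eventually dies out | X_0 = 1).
q = 1

Mean offspring μ = 0·7/16 + 1·123/304 + 2·3/19 = 219/304 ≤ 1. For μ ≤ 1 with offspring not concentrated at 1, the Galton-Watson process goes extinct almost surely, so q = 1.
(Algebraic check: The pgf is f(s) = 7/16 + 123/304·s + 3/19·s². The extinction probability q is the smallest fixed point of f in [0, 1]. Setting s = f(s):
  3/19·s² + (123/304 − 1)·s + 7/16 = 0
  3/19·s² − (7/16 + 3/19)·s + 7/16 = 0
which factors as (s − 1)·(3/19·s − 7/16) = 0, giving roots s = 1 and s = (7/16)/(3/19) = 133/48. Since 133/48 ≥ 1, the smallest root in [0, 1] is s = 1.)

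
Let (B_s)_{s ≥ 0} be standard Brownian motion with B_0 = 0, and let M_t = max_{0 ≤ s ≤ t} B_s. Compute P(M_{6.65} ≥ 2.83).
P(M_{6.65} ≥ 2.83) = 2·P(B_{6.65} ≥ 2.83) = 2(1 − Φ(2.83/√6.65)) ≈ 0.2725

By the reflection principle for Brownian motion, P(M_t ≥ a) = 2 · P(B_t ≥ a) for a ≥ 0. Since B_t ~ N(0, t), P(B_t ≥ 2.83) = 1 − Φ(2.83/√t) = 1 − Φ(2.83/√6.65) = 1 − Φ(1.0974). So
  P(M_{6.65} ≥ 2.83) = 2(1 − Φ(1.0974)) ≈ 0.2725.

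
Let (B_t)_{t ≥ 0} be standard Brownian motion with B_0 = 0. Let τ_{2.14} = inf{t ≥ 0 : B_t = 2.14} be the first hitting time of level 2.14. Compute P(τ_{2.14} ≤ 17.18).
P(τ_{2.14} ≤ 17.18) = 2(1 − Φ(2.14/√17.18)) = 2(1 − Φ(0.5163)) ≈ 0.6056

By the reflection principle for standard BM, P(τ_b ≤ t) = 2 · P(B_t ≥ b). Since B_t ~ N(0, t), P(B_t ≥ 2.14) = 1 − Φ(2.14/√t) = 1 − Φ(2.14/√17.18) = 1 − Φ(0.5163) ≈ 0.30282. Doubling: P(τ_{2.14} ≤ 17.18) ≈ 2 · 0.30282 = 0.60564 ≈ 0.6056.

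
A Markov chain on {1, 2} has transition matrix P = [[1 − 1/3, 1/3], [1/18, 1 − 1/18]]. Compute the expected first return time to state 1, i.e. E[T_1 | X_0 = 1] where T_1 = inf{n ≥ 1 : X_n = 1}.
E[T_1 | X_0 = 1] = 1/π_1 = 7

For an irreducible recurrent Markov chain with stationary distribution π, E[T_i | X_0 = i] = 1/π_i (Kac's formula). Here π_1 = (1/18)/(1/3 + 1/18) = (1/18)/(7/18) = 1/7, so E[T_1 | X_0 = 1] = 1/π_1 = (1/3 + 1/18)/(1/18) = (7/18)/(1/18) = 7.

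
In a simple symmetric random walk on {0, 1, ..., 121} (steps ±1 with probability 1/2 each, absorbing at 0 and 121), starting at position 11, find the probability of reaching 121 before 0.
P(hit 121 before 0) = 11/121 = 1/11

Let u_k = P(hit 121 before 0 | start at k). Then u_0 = 0, u_121 = 1, and u_k = u_{k-1}/2 + u_{k+1}/2 for 1 ≤ k ≤ 120. This harmonic recurrence is solved by u_k = k/121, giving u_11 = 11/121 = 1/11.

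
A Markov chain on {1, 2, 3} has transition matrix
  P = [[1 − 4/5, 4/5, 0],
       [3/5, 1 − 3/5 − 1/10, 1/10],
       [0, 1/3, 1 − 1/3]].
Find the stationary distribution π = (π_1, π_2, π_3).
π = (15/41, 20/41, 6/41)

This is a birth-death chain on three states, which satisfies detailed balance: π_1 · P_{12} = π_2 · P_{21} and π_2 · P_{23} = π_3 · P_{32}.
From π_1 · 4/5 = π_2 · 3/5: π_2/π_1 = (4/5)/(3/5) = 4/3.
From π_2 · 1/10 = π_3 · 1/3: π_3/π_2 = (1/10)/(1/3) = 3/10.
Take π_1 proportional to 1; then unnormalized π = (1, 4/3, 2/5). Normalize by dividing by the sum 41/15:
  π = (15/41, 20/41, 6/41).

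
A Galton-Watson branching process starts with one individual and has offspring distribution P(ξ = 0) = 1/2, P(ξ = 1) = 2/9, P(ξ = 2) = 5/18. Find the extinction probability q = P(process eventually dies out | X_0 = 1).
q = 1

Mean offspring μ = 0·1/2 + 1·2/9 + 2·5/18 = 7/9 ≤ 1. For μ ≤ 1 with offspring not concentrated at 1, the Galton-Watson process goes extinct almost surely, so q = 1.
(Algebraic check: The pgf is f(s) = 1/2 + 2/9·s + 5/18·s². The extinction probability q is the smallest fixed point of f in [0, 1]. Setting s = f(s):
  5/18·s² + (2/9 − 1)·s + 1/2 = 0
  5/18·s² − (1/2 + 5/18)·s + 1/2 = 0
which factors as (s − 1)·(5/18·s − 1/2) = 0, giving roots s = 1 and s = (1/2)/(5/18) = 9/5. Since 9/5 ≥ 1, the smallest root in [0, 1] is s = 1.)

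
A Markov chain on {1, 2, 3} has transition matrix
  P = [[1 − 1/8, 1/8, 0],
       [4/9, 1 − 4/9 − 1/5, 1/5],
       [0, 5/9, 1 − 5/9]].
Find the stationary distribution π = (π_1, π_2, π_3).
π = (400/553, 225/1106, 81/1106)

This is a birth-death chain on three states, which satisfies detailed balance: π_1 · P_{12} = π_2 · P_{21} and π_2 · P_{23} = π_3 · P_{32}.
From π_1 · 1/8 = π_2 · 4/9: π_2/π_1 = (1/8)/(4/9) = 9/32.
From π_2 · 1/5 = π_3 · 5/9: π_3/π_2 = (1/5)/(5/9) = 9/25.
Take π_1 proportional to 1; then unnormalized π = (1, 9/32, 81/800). Normalize by dividing by the sum 553/400:
  π = (400/553, 225/1106, 81/1106).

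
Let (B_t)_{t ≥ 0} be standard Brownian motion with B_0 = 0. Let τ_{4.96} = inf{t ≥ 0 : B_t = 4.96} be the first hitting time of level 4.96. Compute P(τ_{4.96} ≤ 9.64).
P(τ_{4.96} ≤ 9.64) = 2(1 − Φ(4.96/√9.64)) = 2(1 − Φ(1.5975)) ≈ 0.1102

By the reflection principle for standard BM, P(τ_b ≤ t) = 2 · P(B_t ≥ b). Since B_t ~ N(0, t), P(B_t ≥ 4.96) = 1 − Φ(4.96/√t) = 1 − Φ(4.96/√9.64) = 1 − Φ(1.5975) ≈ 0.05508. Doubling: P(τ_{4.96} ≤ 9.64) ≈ 2 · 0.05508 = 0.11016 ≈ 0.1102.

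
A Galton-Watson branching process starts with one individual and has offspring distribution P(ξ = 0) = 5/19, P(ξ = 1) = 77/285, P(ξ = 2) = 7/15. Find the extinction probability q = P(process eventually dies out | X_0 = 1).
q = 75/133

The pgf is f(s) = 5/19 + 77/285·s + 7/15·s². The extinction probability q is the smallest fixed point of f in [0, 1]. Setting s = f(s):
  7/15·s² + (77/285 − 1)·s + 5/19 = 0
  7/15·s² − (5/19 + 7/15)·s + 5/19 = 0
which factors as (s − 1)·(7/15·s − 5/19) = 0, giving roots s = 1 and s = (5/19)/(7/15) = 75/133.
Mean offspring μ = 77/285 + 2·7/15 = 343/285 > 1 (supercritical), so q < 1. The extinction probability is the smaller root: q = (5/19)/(7/15) = 75/133.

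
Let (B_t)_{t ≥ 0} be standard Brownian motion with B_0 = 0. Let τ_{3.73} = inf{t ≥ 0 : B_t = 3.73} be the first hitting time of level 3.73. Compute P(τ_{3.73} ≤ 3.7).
P(τ_{3.73} ≤ 3.7) = 2(1 − Φ(3.73/√3.7)) = 2(1 − Φ(1.9391)) ≈ 0.0525

By the reflection principle for standard BM, P(τ_b ≤ t) = 2 · P(B_t ≥ b). Since B_t ~ N(0, t), P(B_t ≥ 3.73) = 1 − Φ(3.73/√t) = 1 − Φ(3.73/√3.7) = 1 − Φ(1.9391) ≈ 0.02624. Doubling: P(τ_{3.73} ≤ 3.7) ≈ 2 · 0.02624 = 0.05248 ≈ 0.0525.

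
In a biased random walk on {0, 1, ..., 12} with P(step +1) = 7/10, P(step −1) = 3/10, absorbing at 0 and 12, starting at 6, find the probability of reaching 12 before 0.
P(hit 12 before 0) = (1 − (3/7)^6) / (1 − (3/7)^12) = 117649/118378

Let u_k denote P(reach 12 before 0 | start at k). Boundary: u_0 = 0, u_12 = 1. Recurrence: u_k = 7/10·u_{k+1} + 3/10·u_{k-1} for 1 ≤ k ≤ 11. Try u_k = A + B·r^k with r = q/p = (3/10)/(7/10) = 3/7. Substitution satisfies the recurrence; boundary conditions give:
  u_k = (1 − r^k) / (1 − r^N) = (1 − (3/7)^6) / (1 − (3/7)^12) = 117649/118378.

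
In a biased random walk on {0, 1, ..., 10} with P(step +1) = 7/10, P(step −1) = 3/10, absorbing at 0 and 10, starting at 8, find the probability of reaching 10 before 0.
P(hit 10 before 0) = (1 − (3/7)^8) / (1 − (3/7)^10) = 7053844/7060405

Let u_k denote P(reach 10 before 0 | start at k). Boundary: u_0 = 0, u_10 = 1. Recurrence: u_k = 7/10·u_{k+1} + 3/10·u_{k-1} for 1 ≤ k ≤ 9. Try u_k = A + B·r^k with r = q/p = (3/10)/(7/10) = 3/7. Substitution satisfies the recurrence; boundary conditions give:
  u_k = (1 − r^k) / (1 − r^N) = (1 − (3/7)^8) / (1 − (3/7)^10) = 7053844/7060405.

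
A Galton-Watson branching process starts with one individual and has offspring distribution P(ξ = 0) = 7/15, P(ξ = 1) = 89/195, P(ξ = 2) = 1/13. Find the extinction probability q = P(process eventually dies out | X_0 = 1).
q = 1

Mean offspring μ = 0·7/15 + 1·89/195 + 2·1/13 = 119/195 ≤ 1. For μ ≤ 1 with offspring not concentrated at 1, the Galton-Watson process goes extinct almost surely, so q = 1.
(Algebraic check: The pgf is f(s) = 7/15 + 89/195·s + 1/13·s². The extinction probability q is the smallest fixed point of f in [0, 1]. Setting s = f(s):
  1/13·s² + (89/195 − 1)·s + 7/15 = 0
  1/13·s² − (7/15 + 1/13)·s + 7/15 = 0
which factors as (s − 1)·(1/13·s − 7/15) = 0, giving roots s = 1 and s = (7/15)/(1/13) = 91/15. Since 91/15 ≥ 1, the smallest root in [0, 1] is s = 1.)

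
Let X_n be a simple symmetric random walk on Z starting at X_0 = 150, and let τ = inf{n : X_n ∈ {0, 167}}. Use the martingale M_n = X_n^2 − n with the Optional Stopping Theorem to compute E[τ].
E[τ] = 2550

M_n = X_n^2 − n is a martingale (since E[X_{n+1}^2 | F_n] = X_n^2 + 1). By OST (τ has finite mean in a bounded region), E[M_τ] = E[M_0] = X_0^2 − 0 = 150^2 = 22500. Also E[M_τ] = E[X_τ^2] − E[τ]. The walk exits at 0 or 167, with P(hit 167 first) = 150/167, so E[X_τ^2] = 167^2 · 150/167 + 0 = 25050. Thus E[τ] = E[X_τ^2] − E[M_τ] = 25050 − 22500 = 2550 = 150(167 − 150) = 2550.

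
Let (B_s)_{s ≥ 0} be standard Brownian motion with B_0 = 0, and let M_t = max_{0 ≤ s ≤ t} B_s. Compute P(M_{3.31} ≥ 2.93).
P(M_{3.31} ≥ 2.93) = 2·P(B_{3.31} ≥ 2.93) = 2(1 − Φ(2.93/√3.31)) ≈ 0.1073

By the reflection principle for Brownian motion, P(M_t ≥ a) = 2 · P(B_t ≥ a) for a ≥ 0. Since B_t ~ N(0, t), P(B_t ≥ 2.93) = 1 − Φ(2.93/√t) = 1 − Φ(2.93/√3.31) = 1 − Φ(1.6105). So
  P(M_{3.31} ≥ 2.93) = 2(1 − Φ(1.6105)) ≈ 0.1073.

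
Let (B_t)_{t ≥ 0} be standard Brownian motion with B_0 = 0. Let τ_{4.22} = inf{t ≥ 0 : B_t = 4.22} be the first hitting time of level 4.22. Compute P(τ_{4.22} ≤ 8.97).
P(τ_{4.22} ≤ 8.97) = 2(1 − Φ(4.22/√8.97)) = 2(1 − Φ(1.4090)) ≈ 0.1588

By the reflection principle for standard BM, P(τ_b ≤ t) = 2 · P(B_t ≥ b). Since B_t ~ N(0, t), P(B_t ≥ 4.22) = 1 − Φ(4.22/√t) = 1 − Φ(4.22/√8.97) = 1 − Φ(1.4090) ≈ 0.07942. Doubling: P(τ_{4.22} ≤ 8.97) ≈ 2 · 0.07942 = 0.15884 ≈ 0.1588.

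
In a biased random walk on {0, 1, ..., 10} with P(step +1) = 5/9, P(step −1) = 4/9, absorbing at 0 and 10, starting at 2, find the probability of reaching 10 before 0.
P(hit 10 before 0) = (1 − (4/5)^2) / (1 − (4/5)^10) = 390625/968561

Let u_k denote P(reach 10 before 0 | start at k). Boundary: u_0 = 0, u_10 = 1. Recurrence: u_k = 5/9·u_{k+1} + 4/9·u_{k-1} for 1 ≤ k ≤ 9. Try u_k = A + B·r^k with r = q/p = (4/9)/(5/9) = 4/5. Substitution satisfies the recurrence; boundary conditions give:
  u_k = (1 − r^k) / (1 − r^N) = (1 − (4/5)^2) / (1 − (4/5)^10) = 390625/968561.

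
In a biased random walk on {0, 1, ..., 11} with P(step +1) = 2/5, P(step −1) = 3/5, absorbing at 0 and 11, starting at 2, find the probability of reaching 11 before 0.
P(hit 11 before 0) = (1 − (3/2)^2) / (1 − (3/2)^11) = 2560/175099

Let u_k denote P(reach 11 before 0 | start at k). Boundary: u_0 = 0, u_11 = 1. Recurrence: u_k = 2/5·u_{k+1} + 3/5·u_{k-1} for 1 ≤ k ≤ 10. Try u_k = A + B·r^k with r = q/p = (3/5)/(2/5) = 3/2. Substitution satisfies the recurrence; boundary conditions give:
  u_k = (1 − r^k) / (1 − r^N) = (1 − (3/2)^2) / (1 − (3/2)^11) = 2560/175099.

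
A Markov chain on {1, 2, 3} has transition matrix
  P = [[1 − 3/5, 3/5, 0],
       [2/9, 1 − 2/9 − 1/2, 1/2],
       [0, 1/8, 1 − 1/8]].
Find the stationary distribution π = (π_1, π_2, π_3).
π = (2/29, 27/145, 108/145)

This is a birth-death chain on three states, which satisfies detailed balance: π_1 · P_{12} = π_2 · P_{21} and π_2 · P_{23} = π_3 · P_{32}.
From π_1 · 3/5 = π_2 · 2/9: π_2/π_1 = (3/5)/(2/9) = 27/10.
From π_2 · 1/2 = π_3 · 1/8: π_3/π_2 = (1/2)/(1/8) = 4.
Take π_1 proportional to 1; then unnormalized π = (1, 27/10, 54/5). Normalize by dividing by the sum 29/2:
  π = (2/29, 27/145, 108/145).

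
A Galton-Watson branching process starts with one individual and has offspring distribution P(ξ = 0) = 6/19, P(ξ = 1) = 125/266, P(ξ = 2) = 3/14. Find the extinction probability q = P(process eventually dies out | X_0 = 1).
q = 1

Mean offspring μ = 0·6/19 + 1·125/266 + 2·3/14 = 239/266 ≤ 1. For μ ≤ 1 with offspring not concentrated at 1, the Galton-Watson process goes extinct almost surely, so q = 1.
(Algebraic check: The pgf is f(s) = 6/19 + 125/266·s + 3/14·s². The extinction probability q is the smallest fixed point of f in [0, 1]. Setting s = f(s):
  3/14·s² + (125/266 − 1)·s + 6/19 = 0
  3/14·s² − (6/19 + 3/14)·s + 6/19 = 0
which factors as (s − 1)·(3/14·s − 6/19) = 0, giving roots s = 1 and s = (6/19)/(3/14) = 28/19. Since 28/19 ≥ 1, the smallest root in [0, 1] is s = 1.)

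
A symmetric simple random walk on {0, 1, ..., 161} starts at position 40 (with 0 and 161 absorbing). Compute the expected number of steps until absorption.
E[τ | X_0 = 40] = 4840

Let v_k = E[τ | X_0 = k]. Boundary: v_0 = v_161 = 0. Recurrence: v_k = 1 + (v_{k-1} + v_{k+1})/2 for 1 ≤ k ≤ 160. The particular solution to v_k − (v_{k-1} + v_{k+1})/2 = 1 is v_k = −k^2. Adding homogeneous solution A + B k and matching boundaries gives v_k = k (161 − k). Substituting k = 40: v_40 = 40 · 121 = 4840.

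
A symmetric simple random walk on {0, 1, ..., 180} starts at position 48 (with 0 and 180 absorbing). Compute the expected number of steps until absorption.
E[τ | X_0 = 48] = 6336

Let v_k = E[τ | X_0 = k]. Boundary: v_0 = v_180 = 0. Recurrence: v_k = 1 + (v_{k-1} + v_{k+1})/2 for 1 ≤ k ≤ 179. The particular solution to v_k − (v_{k-1} + v_{k+1})/2 = 1 is v_k = −k^2. Adding homogeneous solution A + B k and matching boundaries gives v_k = k (180 − k). Substituting k = 48: v_48 = 48 · 132 = 6336.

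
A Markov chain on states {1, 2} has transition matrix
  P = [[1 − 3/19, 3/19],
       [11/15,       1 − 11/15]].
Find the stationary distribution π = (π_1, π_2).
π_1 = 209/254, π_2 = 45/254

Solve πP = π with π_1 + π_2 = 1. From πP = π: π_1 · (1 − 3/19) + π_2 · 11/15 = π_1 ⇒ π_2 · 11/15 = π_1 · 3/19 ⇒ π_2/π_1 = (3/19)/(11/15) = 45/209. Together with π_1 + π_2 = 1:
  π_1 = (11/15)/(3/19 + 11/15) = (11/15)/(254/285) = 209/254,
  π_2 = (3/19)/(3/19 + 11/15) = (3/19)/(254/285) = 45/254.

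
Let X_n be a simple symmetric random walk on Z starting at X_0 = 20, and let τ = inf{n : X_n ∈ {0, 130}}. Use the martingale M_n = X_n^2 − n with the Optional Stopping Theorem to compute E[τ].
E[τ] = 2200

M_n = X_n^2 − n is a martingale (since E[X_{n+1}^2 | F_n] = X_n^2 + 1). By OST (τ has finite mean in a bounded region), E[M_τ] = E[M_0] = X_0^2 − 0 = 20^2 = 400. Also E[M_τ] = E[X_τ^2] − E[τ]. The walk exits at 0 or 130, with P(hit 130 first) = 20/130, so E[X_τ^2] = 130^2 · 20/130 + 0 = 2600. Thus E[τ] = E[X_τ^2] − E[M_τ] = 2600 − 400 = 2200 = 20(130 − 20) = 2200.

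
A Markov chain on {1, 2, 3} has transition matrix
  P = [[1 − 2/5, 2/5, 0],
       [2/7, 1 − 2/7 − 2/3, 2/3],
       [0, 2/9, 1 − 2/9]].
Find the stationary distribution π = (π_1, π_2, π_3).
π = (5/33, 7/33, 7/11)

This is a birth-death chain on three states, which satisfies detailed balance: π_1 · P_{12} = π_2 · P_{21} and π_2 · P_{23} = π_3 · P_{32}.
From π_1 · 2/5 = π_2 · 2/7: π_2/π_1 = (2/5)/(2/7) = 7/5.
From π_2 · 2/3 = π_3 · 2/9: π_3/π_2 = (2/3)/(2/9) = 3.
Take π_1 proportional to 1; then unnormalized π = (1, 7/5, 21/5). Normalize by dividing by the sum 33/5:
  π = (5/33, 7/33, 7/11).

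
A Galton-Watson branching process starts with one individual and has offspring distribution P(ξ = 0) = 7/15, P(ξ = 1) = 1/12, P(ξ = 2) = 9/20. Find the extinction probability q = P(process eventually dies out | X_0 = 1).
q = 1

Mean offspring μ = 0·7/15 + 1·1/12 + 2·9/20 = 59/60 ≤ 1. For μ ≤ 1 with offspring not concentrated at 1, the Galton-Watson process goes extinct almost surely, so q = 1.
(Algebraic check: The pgf is f(s) = 7/15 + 1/12·s + 9/20·s². The extinction probability q is the smallest fixed point of f in [0, 1]. Setting s = f(s):
  9/20·s² + (1/12 − 1)·s + 7/15 = 0
  9/20·s² − (7/15 + 9/20)·s + 7/15 = 0
which factors as (s − 1)·(9/20·s − 7/15) = 0, giving roots s = 1 and s = (7/15)/(9/20) = 28/27. Since 28/27 ≥ 1, the smallest root in [0, 1] is s = 1.)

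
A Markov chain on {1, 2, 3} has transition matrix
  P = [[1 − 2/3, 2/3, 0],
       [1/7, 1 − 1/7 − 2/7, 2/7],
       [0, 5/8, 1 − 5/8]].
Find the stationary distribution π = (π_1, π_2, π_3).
π = (5/39, 70/117, 32/117)

This is a birth-death chain on three states, which satisfies detailed balance: π_1 · P_{12} = π_2 · P_{21} and π_2 · P_{23} = π_3 · P_{32}.
From π_1 · 2/3 = π_2 · 1/7: π_2/π_1 = (2/3)/(1/7) = 14/3.
From π_2 · 2/7 = π_3 · 5/8: π_3/π_2 = (2/7)/(5/8) = 16/35.
Take π_1 proportional to 1; then unnormalized π = (1, 14/3, 32/15). Normalize by dividing by the sum 39/5:
  π = (5/39, 70/117, 32/117).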